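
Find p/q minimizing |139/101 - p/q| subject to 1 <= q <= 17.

11/8

Expand x = 139/101 as a continued fraction with the Euclidean algorithm:
  139 = 1*101 + 38, so a_0 = 1.
  101 = 2*38 + 25, so a_1 = 2.
  38 = 1*25 + 13, so a_2 = 1.
  25 = 1*13 + 12, so a_3 = 1.
  13 = 1*12 + 1, so a_4 = 1.
  12 = 12*1 + 0, so a_5 = 12.
so x = [1; 2, 1, 1, 1, 12].
Convergents (p_i = a_i*p_{i-1} + p_{i-2}, q_i = a_i*q_{i-1} + q_{i-2} with p_{-2}=0, p_{-1}=1, q_{-2}=1, q_{-1}=0), until the denominator exceeds 17:
  i=0: a_0=1, p_0 = 1*1 + 0 = 1, q_0 = 1*0 + 1 = 1.
  i=1: a_1=2, p_1 = 2*1 + 1 = 3, q_1 = 2*1 + 0 = 2.
  i=2: a_2=1, p_2 = 1*3 + 1 = 4, q_2 = 1*2 + 1 = 3.
  i=3: a_3=1, p_3 = 1*4 + 3 = 7, q_3 = 1*3 + 2 = 5.
  i=4: a_4=1, p_4 = 1*7 + 4 = 11, q_4 = 1*5 + 3 = 8.
  i=5: a_5=12, p_5 = 12*11 + 7 = 139, q_5 = 12*8 + 5 = 101.
q_5 = 101 > 17, so the last convergent with denominator <= 17 is p_4/q_4 = 11/8.
The closest fraction with denominator <= 17 is either p_4/q_4 or the intermediate fraction (k*p_4 + p_3)/(k*q_4 + q_3) with the largest k >= 1 whose denominator stays <= 17; these approach x as k grows, and every other convergent or intermediate fraction in range is farther away.
Largest k: floor((17 - q_3)/q_4) = floor((17 - 5)/8) = 1.
That gives (1*11 + 7)/(1*8 + 5) = 18/13.
Compare the errors: |x - 11/8| = |139*8 - 11*101|/(101*8) = 1/808, and |x - 18/13| = |139*13 - 18*101|/(101*13) = 11/1313.
Cross-multiplying, 1*1313 = 1313 < 8888 = 11*808, so 1/808 is smaller: the convergent 11/8 is closer to x than 18/13.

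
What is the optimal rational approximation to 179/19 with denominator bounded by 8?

Expand x = 179/19 as a continued fraction with the Euclidean algorithm:
  179 = 9*19 + 8, so a_0 = 9.
  19 = 2*8 + 3, so a_1 = 2.
  8 = 2*3 + 2, so a_2 = 2.
  3 = 1*2 + 1, so a_3 = 1.
  2 = 2*1 + 0, so a_4 = 2.
so x = [9; 2, 2, 1, 2].
Convergents (p_i = a_i*p_{i-1} + p_{i-2}, q_i = a_i*q_{i-1} + q_{i-2} with p_{-2}=0, p_{-1}=1, q_{-2}=1, q_{-1}=0), until the denominator exceeds 8:
  i=0: a_0=9, p_0 = 9*1 + 0 = 9, q_0 = 9*0 + 1 = 1.
  i=1: a_1=2, p_1 = 2*9 + 1 = 19, q_1 = 2*1 + 0 = 2.
  i=2: a_2=2, p_2 = 2*19 + 9 = 47, q_2 = 2*2 + 1 = 5.
  i=3: a_3=1, p_3 = 1*47 + 19 = 66, q_3 = 1*5 + 2 = 7.
  i=4: a_4=2, p_4 = 2*66 + 47 = 179, q_4 = 2*7 + 5 = 19.
q_4 = 19 > 8, so the last convergent with denominator <= 8 is p_3/q_3 = 66/7.
The closest fraction with denominator <= 8 is either p_3/q_3 or the intermediate fraction (k*p_3 + p_2)/(k*q_3 + q_2) with the largest k >= 1 whose denominator stays <= 8; these approach x as k grows, and every other convergent or intermediate fraction in range is farther away.
Largest k: floor((8 - q_2)/q_3) = floor((8 - 5)/7) = 0.
Since k = 0, no intermediate fraction beyond p_3/q_3 has denominator <= 8, so the convergent 66/7 is the closest (its error is |179*7 - 66*19|/(19*7) = 1/133).

66/7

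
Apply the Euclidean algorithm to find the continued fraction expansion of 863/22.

Run the Euclidean algorithm on 863 and 22; the successive quotients are the partial quotients a_0, a_1, ... (each step inverts the fractional part left over by the previous one):
  863 = 39*22 + 5, so a_0 = 39.
  22 = 4*5 + 2, so a_1 = 4.
  5 = 2*2 + 1, so a_2 = 2.
  2 = 2*1 + 0, so a_3 = 2.
The remainder reaches 0 after 4 divisions, so the expansion has 4 partial quotients, read off in order.

[39; 4, 2, 2]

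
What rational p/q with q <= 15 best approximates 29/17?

Expand x = 29/17 as a continued fraction with the Euclidean algorithm:
  29 = 1*17 + 12, so a_0 = 1.
  17 = 1*12 + 5, so a_1 = 1.
  12 = 2*5 + 2, so a_2 = 2.
  5 = 2*2 + 1, so a_3 = 2.
  2 = 2*1 + 0, so a_4 = 2.
so x = [1; 1, 2, 2, 2].
Convergents (p_i = a_i*p_{i-1} + p_{i-2}, q_i = a_i*q_{i-1} + q_{i-2} with p_{-2}=0, p_{-1}=1, q_{-2}=1, q_{-1}=0), until the denominator exceeds 15:
  i=0: a_0=1, p_0 = 1*1 + 0 = 1, q_0 = 1*0 + 1 = 1.
  i=1: a_1=1, p_1 = 1*1 + 1 = 2, q_1 = 1*1 + 0 = 1.
  i=2: a_2=2, p_2 = 2*2 + 1 = 5, q_2 = 2*1 + 1 = 3.
  i=3: a_3=2, p_3 = 2*5 + 2 = 12, q_3 = 2*3 + 1 = 7.
  i=4: a_4=2, p_4 = 2*12 + 5 = 29, q_4 = 2*7 + 3 = 17.
q_4 = 17 > 15, so the last convergent with denominator <= 15 is p_3/q_3 = 12/7.
The closest fraction with denominator <= 15 is either p_3/q_3 or the intermediate fraction (k*p_3 + p_2)/(k*q_3 + q_2) with the largest k >= 1 whose denominator stays <= 15; these approach x as k grows, and every other convergent or intermediate fraction in range is farther away.
Largest k: floor((15 - q_2)/q_3) = floor((15 - 3)/7) = 1.
That gives (1*12 + 5)/(1*7 + 3) = 17/10.
Compare the errors: |x - 12/7| = |29*7 - 12*17|/(17*7) = 1/119, and |x - 17/10| = |29*10 - 17*17|/(17*10) = 1/170.
Cross-multiplying, 1*119 = 119 < 170 = 1*170, so 1/170 is smaller: the intermediate fraction 17/10 is closer to x than 12/7.

17/10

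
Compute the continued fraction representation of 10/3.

Run the Euclidean algorithm on 10 and 3; the successive quotients are the partial quotients a_0, a_1, ... (each step inverts the fractional part left over by the previous one):
  10 = 3*3 + 1, so a_0 = 3.
  3 = 3*1 + 0, so a_1 = 3.
The remainder reaches 0 after 2 divisions, so the expansion has 2 partial quotients, read off in order.

[3; 3]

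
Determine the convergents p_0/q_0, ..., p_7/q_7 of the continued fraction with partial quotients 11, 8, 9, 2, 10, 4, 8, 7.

Using the convergent recurrence p_i = a_i*p_{i-1} + p_{i-2}, q_i = a_i*q_{i-1} + q_{i-2} with p_{-2}=0, p_{-1}=1, q_{-2}=1, q_{-1}=0:
  i=0: a_0=11, p_0 = 11*1 + 0 = 11, q_0 = 11*0 + 1 = 1.
  i=1: a_1=8, p_1 = 8*11 + 1 = 89, q_1 = 8*1 + 0 = 8.
  i=2: a_2=9, p_2 = 9*89 + 11 = 812, q_2 = 9*8 + 1 = 73.
  i=3: a_3=2, p_3 = 2*812 + 89 = 1713, q_3 = 2*73 + 8 = 154.
  i=4: a_4=10, p_4 = 10*1713 + 812 = 17942, q_4 = 10*154 + 73 = 1613.
  i=5: a_5=4, p_5 = 4*17942 + 1713 = 73481, q_5 = 4*1613 + 154 = 6606.
  i=6: a_6=8, p_6 = 8*73481 + 17942 = 605790, q_6 = 8*6606 + 1613 = 54461.
  i=7: a_7=7, p_7 = 7*605790 + 73481 = 4314011, q_7 = 7*54461 + 6606 = 387833.

11/1, 89/8, 812/73, 1713/154, 17942/1613, 73481/6606, 605790/54461, 4314011/387833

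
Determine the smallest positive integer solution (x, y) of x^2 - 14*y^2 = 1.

(x, y) = (15, 4)

First expand sqrt(14) as a continued fraction. With x_i = (sqrt(14) + m_i)/d_i and (m_0, d_0) = (0, 1): a_0 = floor(sqrt(14)) = 3, since 3^2 = 9 <= 14 < 16 = 4^2.
Iterate m_{i+1} = d_i*a_i - m_i, d_{i+1} = (14 - m_{i+1}^2)/d_i, a_{i+1} = floor((a_0 + m_{i+1})/d_{i+1}):
  m_1 = 1*3 - 0 = 3, d_1 = (14 - 3^2)/1 = 5/1 = 5, a_1 = floor((3 + 3)/5) = 1.
  m_2 = 5*1 - 3 = 2, d_2 = (14 - 2^2)/5 = 10/5 = 2, a_2 = floor((3 + 2)/2) = 2.
  m_3 = 2*2 - 2 = 2, d_3 = (14 - 2^2)/2 = 10/2 = 5, a_3 = floor((3 + 2)/5) = 1.
  m_4 = 5*1 - 2 = 3, d_4 = (14 - 3^2)/5 = 5/5 = 1, a_4 = floor((3 + 3)/1) = 6.
  m_5 = 1*6 - 3 = 3, d_5 = (14 - 3^2)/1 = 5/1 = 5: (m_5, d_5) = (m_1, d_1) = (3, 5), so from here the quotients repeat a_1, ..., a_4; the period length is 4.
So sqrt(14) = [3; (1, 2, 1, 6)] with period length k = 4.
k is even, so the fundamental solution of x^2 - 14y^2 = 1 is (p_{k-1}, q_{k-1}) = (p_3, q_3); compute convergents through index 3.
Convergents (p_i = a_i*p_{i-1} + p_{i-2}, q_i = a_i*q_{i-1} + q_{i-2} with p_{-2}=0, p_{-1}=1, q_{-2}=1, q_{-1}=0):
  i=0: a_0=3, p_0 = 3*1 + 0 = 3, q_0 = 3*0 + 1 = 1.
  i=1: a_1=1, p_1 = 1*3 + 1 = 4, q_1 = 1*1 + 0 = 1.
  i=2: a_2=2, p_2 = 2*4 + 3 = 11, q_2 = 2*1 + 1 = 3.
  i=3: a_3=1, p_3 = 1*11 + 4 = 15, q_3 = 1*3 + 1 = 4.
Check: 15^2 - 14*4^2 = 225 - 224 = 1, so (x, y) = (15, 4) solves the equation, and by the theorem it is the least positive solution.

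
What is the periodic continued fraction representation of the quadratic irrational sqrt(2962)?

Write x_i = (sqrt(2962) + m_i)/d_i with (m_0, d_0) = (0, 1). a_0 = floor(sqrt(2962)) = 54, since 54^2 = 2916 <= 2962 < 3025 = 55^2.
Iterate m_{i+1} = d_i*a_i - m_i, d_{i+1} = (2962 - m_{i+1}^2)/d_i, a_{i+1} = floor((a_0 + m_{i+1})/d_{i+1}):
  m_1 = 1*54 - 0 = 54, d_1 = (2962 - 54^2)/1 = 46/1 = 46, a_1 = floor((54 + 54)/46) = 2.
  m_2 = 46*2 - 54 = 38, d_2 = (2962 - 38^2)/46 = 1518/46 = 33, a_2 = floor((54 + 38)/33) = 2.
  m_3 = 33*2 - 38 = 28, d_3 = (2962 - 28^2)/33 = 2178/33 = 66, a_3 = floor((54 + 28)/66) = 1.
  m_4 = 66*1 - 28 = 38, d_4 = (2962 - 38^2)/66 = 1518/66 = 23, a_4 = floor((54 + 38)/23) = 4.
  m_5 = 23*4 - 38 = 54, d_5 = (2962 - 54^2)/23 = 46/23 = 2, a_5 = floor((54 + 54)/2) = 54.
  m_6 = 2*54 - 54 = 54, d_6 = (2962 - 54^2)/2 = 46/2 = 23, a_6 = floor((54 + 54)/23) = 4.
  m_7 = 23*4 - 54 = 38, d_7 = (2962 - 38^2)/23 = 1518/23 = 66, a_7 = floor((54 + 38)/66) = 1.
  m_8 = 66*1 - 38 = 28, d_8 = (2962 - 28^2)/66 = 2178/66 = 33, a_8 = floor((54 + 28)/33) = 2.
  m_9 = 33*2 - 28 = 38, d_9 = (2962 - 38^2)/33 = 1518/33 = 46, a_9 = floor((54 + 38)/46) = 2.
  m_10 = 46*2 - 38 = 54, d_10 = (2962 - 54^2)/46 = 46/46 = 1, a_10 = floor((54 + 54)/1) = 108.
  m_11 = 1*108 - 54 = 54, d_11 = (2962 - 54^2)/1 = 46/1 = 46: (m_11, d_11) = (m_1, d_1) = (54, 46), so from here the quotients repeat a_1, ..., a_10; the period length is 10.
Hence the expansion of sqrt(2962) is a_0 = 54 followed by the repeating block 2, 2, 1, 4, 54, 4, 1, 2, 2, 108 (period 10).

[54; (2, 2, 1, 4, 54, 4, 1, 2, 2, 108)]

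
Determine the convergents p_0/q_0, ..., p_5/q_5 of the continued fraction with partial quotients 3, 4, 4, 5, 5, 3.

Using the convergent recurrence p_i = a_i*p_{i-1} + p_{i-2}, q_i = a_i*q_{i-1} + q_{i-2} with p_{-2}=0, p_{-1}=1, q_{-2}=1, q_{-1}=0:
  i=0: a_0=3, p_0 = 3*1 + 0 = 3, q_0 = 3*0 + 1 = 1.
  i=1: a_1=4, p_1 = 4*3 + 1 = 13, q_1 = 4*1 + 0 = 4.
  i=2: a_2=4, p_2 = 4*13 + 3 = 55, q_2 = 4*4 + 1 = 17.
  i=3: a_3=5, p_3 = 5*55 + 13 = 288, q_3 = 5*17 + 4 = 89.
  i=4: a_4=5, p_4 = 5*288 + 55 = 1495, q_4 = 5*89 + 17 = 462.
  i=5: a_5=3, p_5 = 3*1495 + 288 = 4773, q_5 = 3*462 + 89 = 1475.

3/1, 13/4, 55/17, 288/89, 1495/462, 4773/1475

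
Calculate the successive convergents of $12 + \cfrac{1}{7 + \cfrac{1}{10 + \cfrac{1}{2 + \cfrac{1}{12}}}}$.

12/1, 85/7, 862/71, 1809/149, 22570/1859

Using the convergent recurrence p_i = a_i*p_{i-1} + p_{i-2}, q_i = a_i*q_{i-1} + q_{i-2} with p_{-2}=0, p_{-1}=1, q_{-2}=1, q_{-1}=0:
  i=0: a_0=12, p_0 = 12*1 + 0 = 12, q_0 = 12*0 + 1 = 1.
  i=1: a_1=7, p_1 = 7*12 + 1 = 85, q_1 = 7*1 + 0 = 7.
  i=2: a_2=10, p_2 = 10*85 + 12 = 862, q_2 = 10*7 + 1 = 71.
  i=3: a_3=2, p_3 = 2*862 + 85 = 1809, q_3 = 2*71 + 7 = 149.
  i=4: a_4=12, p_4 = 12*1809 + 862 = 22570, q_4 = 12*149 + 71 = 1859.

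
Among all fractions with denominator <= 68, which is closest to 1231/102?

Expand x = 1231/102 as a continued fraction with the Euclidean algorithm:
  1231 = 12*102 + 7, so a_0 = 12.
  102 = 14*7 + 4, so a_1 = 14.
  7 = 1*4 + 3, so a_2 = 1.
  4 = 1*3 + 1, so a_3 = 1.
  3 = 3*1 + 0, so a_4 = 3.
so x = [12; 14, 1, 1, 3].
Convergents (p_i = a_i*p_{i-1} + p_{i-2}, q_i = a_i*q_{i-1} + q_{i-2} with p_{-2}=0, p_{-1}=1, q_{-2}=1, q_{-1}=0), until the denominator exceeds 68:
  i=0: a_0=12, p_0 = 12*1 + 0 = 12, q_0 = 12*0 + 1 = 1.
  i=1: a_1=14, p_1 = 14*12 + 1 = 169, q_1 = 14*1 + 0 = 14.
  i=2: a_2=1, p_2 = 1*169 + 12 = 181, q_2 = 1*14 + 1 = 15.
  i=3: a_3=1, p_3 = 1*181 + 169 = 350, q_3 = 1*15 + 14 = 29.
  i=4: a_4=3, p_4 = 3*350 + 181 = 1231, q_4 = 3*29 + 15 = 102.
q_4 = 102 > 68, so the last convergent with denominator <= 68 is p_3/q_3 = 350/29.
The closest fraction with denominator <= 68 is either p_3/q_3 or the intermediate fraction (k*p_3 + p_2)/(k*q_3 + q_2) with the largest k >= 1 whose denominator stays <= 68; these approach x as k grows, and every other convergent or intermediate fraction in range is farther away.
Largest k: floor((68 - q_2)/q_3) = floor((68 - 15)/29) = 1.
That gives (1*350 + 181)/(1*29 + 15) = 531/44.
Compare the errors: |x - 350/29| = |1231*29 - 350*102|/(102*29) = 1/2958, and |x - 531/44| = |1231*44 - 531*102|/(102*44) = 2/4488.
Cross-multiplying, 1*4488 = 4488 < 5916 = 2*2958, so 1/2958 is smaller: the convergent 350/29 is closer to x than 531/44.

350/29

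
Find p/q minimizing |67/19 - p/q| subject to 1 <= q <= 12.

39/11

Expand x = 67/19 as a continued fraction with the Euclidean algorithm:
  67 = 3*19 + 10, so a_0 = 3.
  19 = 1*10 + 9, so a_1 = 1.
  10 = 1*9 + 1, so a_2 = 1.
  9 = 9*1 + 0, so a_3 = 9.
so x = [3; 1, 1, 9].
Convergents (p_i = a_i*p_{i-1} + p_{i-2}, q_i = a_i*q_{i-1} + q_{i-2} with p_{-2}=0, p_{-1}=1, q_{-2}=1, q_{-1}=0), until the denominator exceeds 12:
  i=0: a_0=3, p_0 = 3*1 + 0 = 3, q_0 = 3*0 + 1 = 1.
  i=1: a_1=1, p_1 = 1*3 + 1 = 4, q_1 = 1*1 + 0 = 1.
  i=2: a_2=1, p_2 = 1*4 + 3 = 7, q_2 = 1*1 + 1 = 2.
  i=3: a_3=9, p_3 = 9*7 + 4 = 67, q_3 = 9*2 + 1 = 19.
q_3 = 19 > 12, so the last convergent with denominator <= 12 is p_2/q_2 = 7/2.
The closest fraction with denominator <= 12 is either p_2/q_2 or the intermediate fraction (k*p_2 + p_1)/(k*q_2 + q_1) with the largest k >= 1 whose denominator stays <= 12; these approach x as k grows, and every other convergent or intermediate fraction in range is farther away.
Largest k: floor((12 - q_1)/q_2) = floor((12 - 1)/2) = 5.
That gives (5*7 + 4)/(5*2 + 1) = 39/11.
Compare the errors: |x - 7/2| = |67*2 - 7*19|/(19*2) = 1/38, and |x - 39/11| = |67*11 - 39*19|/(19*11) = 4/209.
Cross-multiplying, 4*38 = 152 < 209 = 1*209, so 4/209 is smaller: the intermediate fraction 39/11 is closer to x than 7/2.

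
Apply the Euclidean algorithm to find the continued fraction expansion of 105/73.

Run the Euclidean algorithm on 105 and 73; the successive quotients are the partial quotients a_0, a_1, ... (each step inverts the fractional part left over by the previous one):
  105 = 1*73 + 32, so a_0 = 1.
  73 = 2*32 + 9, so a_1 = 2.
  32 = 3*9 + 5, so a_2 = 3.
  9 = 1*5 + 4, so a_3 = 1.
  5 = 1*4 + 1, so a_4 = 1.
  4 = 4*1 + 0, so a_5 = 4.
The remainder reaches 0 after 6 divisions, so the expansion has 6 partial quotients, read off in order.

[1; 2, 3, 1, 1, 4]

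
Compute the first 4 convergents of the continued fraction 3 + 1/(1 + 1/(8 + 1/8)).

3/1, 4/1, 35/9, 284/73

Using the convergent recurrence p_i = a_i*p_{i-1} + p_{i-2}, q_i = a_i*q_{i-1} + q_{i-2} with p_{-2}=0, p_{-1}=1, q_{-2}=1, q_{-1}=0:
  i=0: a_0=3, p_0 = 3*1 + 0 = 3, q_0 = 3*0 + 1 = 1.
  i=1: a_1=1, p_1 = 1*3 + 1 = 4, q_1 = 1*1 + 0 = 1.
  i=2: a_2=8, p_2 = 8*4 + 3 = 35, q_2 = 8*1 + 1 = 9.
  i=3: a_3=8, p_3 = 8*35 + 4 = 284, q_3 = 8*9 + 1 = 73.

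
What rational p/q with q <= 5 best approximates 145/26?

Expand x = 145/26 as a continued fraction with the Euclidean algorithm:
  145 = 5*26 + 15, so a_0 = 5.
  26 = 1*15 + 11, so a_1 = 1.
  15 = 1*11 + 4, so a_2 = 1.
  11 = 2*4 + 3, so a_3 = 2.
  4 = 1*3 + 1, so a_4 = 1.
  3 = 3*1 + 0, so a_5 = 3.
so x = [5; 1, 1, 2, 1, 3].
Convergents (p_i = a_i*p_{i-1} + p_{i-2}, q_i = a_i*q_{i-1} + q_{i-2} with p_{-2}=0, p_{-1}=1, q_{-2}=1, q_{-1}=0), until the denominator exceeds 5:
  i=0: a_0=5, p_0 = 5*1 + 0 = 5, q_0 = 5*0 + 1 = 1.
  i=1: a_1=1, p_1 = 1*5 + 1 = 6, q_1 = 1*1 + 0 = 1.
  i=2: a_2=1, p_2 = 1*6 + 5 = 11, q_2 = 1*1 + 1 = 2.
  i=3: a_3=2, p_3 = 2*11 + 6 = 28, q_3 = 2*2 + 1 = 5.
  i=4: a_4=1, p_4 = 1*28 + 11 = 39, q_4 = 1*5 + 2 = 7.
q_4 = 7 > 5, so the last convergent with denominator <= 5 is p_3/q_3 = 28/5.
The closest fraction with denominator <= 5 is either p_3/q_3 or the intermediate fraction (k*p_3 + p_2)/(k*q_3 + q_2) with the largest k >= 1 whose denominator stays <= 5; these approach x as k grows, and every other convergent or intermediate fraction in range is farther away.
Largest k: floor((5 - q_2)/q_3) = floor((5 - 2)/5) = 0.
Since k = 0, no intermediate fraction beyond p_3/q_3 has denominator <= 5, so the convergent 28/5 is the closest (its error is |145*5 - 28*26|/(26*5) = 3/130).

28/5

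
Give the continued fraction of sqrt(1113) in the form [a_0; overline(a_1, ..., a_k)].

[33; overline(2, 1, 3, 3, 1, 8, 1, 3, 3, 1, 2, 66)]

Write x_i = (sqrt(1113) + m_i)/d_i with (m_0, d_0) = (0, 1). a_0 = floor(sqrt(1113)) = 33, since 33^2 = 1089 <= 1113 < 1156 = 34^2.
Iterate m_{i+1} = d_i*a_i - m_i, d_{i+1} = (1113 - m_{i+1}^2)/d_i, a_{i+1} = floor((a_0 + m_{i+1})/d_{i+1}):
  m_1 = 1*33 - 0 = 33, d_1 = (1113 - 33^2)/1 = 24/1 = 24, a_1 = floor((33 + 33)/24) = 2.
  m_2 = 24*2 - 33 = 15, d_2 = (1113 - 15^2)/24 = 888/24 = 37, a_2 = floor((33 + 15)/37) = 1.
  m_3 = 37*1 - 15 = 22, d_3 = (1113 - 22^2)/37 = 629/37 = 17, a_3 = floor((33 + 22)/17) = 3.
  m_4 = 17*3 - 22 = 29, d_4 = (1113 - 29^2)/17 = 272/17 = 16, a_4 = floor((33 + 29)/16) = 3.
  m_5 = 16*3 - 29 = 19, d_5 = (1113 - 19^2)/16 = 752/16 = 47, a_5 = floor((33 + 19)/47) = 1.
  m_6 = 47*1 - 19 = 28, d_6 = (1113 - 28^2)/47 = 329/47 = 7, a_6 = floor((33 + 28)/7) = 8.
  m_7 = 7*8 - 28 = 28, d_7 = (1113 - 28^2)/7 = 329/7 = 47, a_7 = floor((33 + 28)/47) = 1.
  m_8 = 47*1 - 28 = 19, d_8 = (1113 - 19^2)/47 = 752/47 = 16, a_8 = floor((33 + 19)/16) = 3.
  m_9 = 16*3 - 19 = 29, d_9 = (1113 - 29^2)/16 = 272/16 = 17, a_9 = floor((33 + 29)/17) = 3.
  m_10 = 17*3 - 29 = 22, d_10 = (1113 - 22^2)/17 = 629/17 = 37, a_10 = floor((33 + 22)/37) = 1.
  m_11 = 37*1 - 22 = 15, d_11 = (1113 - 15^2)/37 = 888/37 = 24, a_11 = floor((33 + 15)/24) = 2.
  m_12 = 24*2 - 15 = 33, d_12 = (1113 - 33^2)/24 = 24/24 = 1, a_12 = floor((33 + 33)/1) = 66.
  m_13 = 1*66 - 33 = 33, d_13 = (1113 - 33^2)/1 = 24/1 = 24: (m_13, d_13) = (m_1, d_1) = (33, 24), so from here the quotients repeat a_1, ..., a_12; the period length is 12.
Hence the expansion of sqrt(1113) is a_0 = 33 followed by the repeating block 2, 1, 3, 3, 1, 8, 1, 3, 3, 1, 2, 66 (period 12).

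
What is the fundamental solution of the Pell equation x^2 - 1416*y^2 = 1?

First expand sqrt(1416) as a continued fraction. With x_i = (sqrt(1416) + m_i)/d_i and (m_0, d_0) = (0, 1): a_0 = floor(sqrt(1416)) = 37, since 37^2 = 1369 <= 1416 < 1444 = 38^2.
Iterate m_{i+1} = d_i*a_i - m_i, d_{i+1} = (1416 - m_{i+1}^2)/d_i, a_{i+1} = floor((a_0 + m_{i+1})/d_{i+1}):
  m_1 = 1*37 - 0 = 37, d_1 = (1416 - 37^2)/1 = 47/1 = 47, a_1 = floor((37 + 37)/47) = 1.
  m_2 = 47*1 - 37 = 10, d_2 = (1416 - 10^2)/47 = 1316/47 = 28, a_2 = floor((37 + 10)/28) = 1.
  m_3 = 28*1 - 10 = 18, d_3 = (1416 - 18^2)/28 = 1092/28 = 39, a_3 = floor((37 + 18)/39) = 1.
  m_4 = 39*1 - 18 = 21, d_4 = (1416 - 21^2)/39 = 975/39 = 25, a_4 = floor((37 + 21)/25) = 2.
  m_5 = 25*2 - 21 = 29, d_5 = (1416 - 29^2)/25 = 575/25 = 23, a_5 = floor((37 + 29)/23) = 2.
  m_6 = 23*2 - 29 = 17, d_6 = (1416 - 17^2)/23 = 1127/23 = 49, a_6 = floor((37 + 17)/49) = 1.
  m_7 = 49*1 - 17 = 32, d_7 = (1416 - 32^2)/49 = 392/49 = 8, a_7 = floor((37 + 32)/8) = 8.
  m_8 = 8*8 - 32 = 32, d_8 = (1416 - 32^2)/8 = 392/8 = 49, a_8 = floor((37 + 32)/49) = 1.
  m_9 = 49*1 - 32 = 17, d_9 = (1416 - 17^2)/49 = 1127/49 = 23, a_9 = floor((37 + 17)/23) = 2.
  m_10 = 23*2 - 17 = 29, d_10 = (1416 - 29^2)/23 = 575/23 = 25, a_10 = floor((37 + 29)/25) = 2.
  m_11 = 25*2 - 29 = 21, d_11 = (1416 - 21^2)/25 = 975/25 = 39, a_11 = floor((37 + 21)/39) = 1.
  m_12 = 39*1 - 21 = 18, d_12 = (1416 - 18^2)/39 = 1092/39 = 28, a_12 = floor((37 + 18)/28) = 1.
  m_13 = 28*1 - 18 = 10, d_13 = (1416 - 10^2)/28 = 1316/28 = 47, a_13 = floor((37 + 10)/47) = 1.
  m_14 = 47*1 - 10 = 37, d_14 = (1416 - 37^2)/47 = 47/47 = 1, a_14 = floor((37 + 37)/1) = 74.
  m_15 = 1*74 - 37 = 37, d_15 = (1416 - 37^2)/1 = 47/1 = 47: (m_15, d_15) = (m_1, d_1) = (37, 47), so from here the quotients repeat a_1, ..., a_14; the period length is 14.
So sqrt(1416) = [37; (1, 1, 1, 2, 2, 1, 8, 1, 2, 2, 1, 1, 1, 74)] with period length k = 14.
k is even, so the fundamental solution of x^2 - 1416y^2 = 1 is (p_{k-1}, q_{k-1}) = (p_13, q_13); compute convergents through index 13.
Convergents (p_i = a_i*p_{i-1} + p_{i-2}, q_i = a_i*q_{i-1} + q_{i-2} with p_{-2}=0, p_{-1}=1, q_{-2}=1, q_{-1}=0):
  i=0: a_0=37, p_0 = 37*1 + 0 = 37, q_0 = 37*0 + 1 = 1.
  i=1: a_1=1, p_1 = 1*37 + 1 = 38, q_1 = 1*1 + 0 = 1.
  i=2: a_2=1, p_2 = 1*38 + 37 = 75, q_2 = 1*1 + 1 = 2.
  i=3: a_3=1, p_3 = 1*75 + 38 = 113, q_3 = 1*2 + 1 = 3.
  i=4: a_4=2, p_4 = 2*113 + 75 = 301, q_4 = 2*3 + 2 = 8.
  i=5: a_5=2, p_5 = 2*301 + 113 = 715, q_5 = 2*8 + 3 = 19.
  i=6: a_6=1, p_6 = 1*715 + 301 = 1016, q_6 = 1*19 + 8 = 27.
  i=7: a_7=8, p_7 = 8*1016 + 715 = 8843, q_7 = 8*27 + 19 = 235.
  i=8: a_8=1, p_8 = 1*8843 + 1016 = 9859, q_8 = 1*235 + 27 = 262.
  i=9: a_9=2, p_9 = 2*9859 + 8843 = 28561, q_9 = 2*262 + 235 = 759.
  i=10: a_10=2, p_10 = 2*28561 + 9859 = 66981, q_10 = 2*759 + 262 = 1780.
  i=11: a_11=1, p_11 = 1*66981 + 28561 = 95542, q_11 = 1*1780 + 759 = 2539.
  i=12: a_12=1, p_12 = 1*95542 + 66981 = 162523, q_12 = 1*2539 + 1780 = 4319.
  i=13: a_13=1, p_13 = 1*162523 + 95542 = 258065, q_13 = 1*4319 + 2539 = 6858.
Check: 258065^2 - 1416*6858^2 = 66597544225 - 66597544224 = 1, so (x, y) = (258065, 6858) solves the equation, and by the theorem it is the least positive solution.

(x, y) = (258065, 6858)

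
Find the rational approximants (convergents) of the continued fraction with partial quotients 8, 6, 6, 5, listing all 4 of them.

Using the convergent recurrence p_i = a_i*p_{i-1} + p_{i-2}, q_i = a_i*q_{i-1} + q_{i-2} with p_{-2}=0, p_{-1}=1, q_{-2}=1, q_{-1}=0:
  i=0: a_0=8, p_0 = 8*1 + 0 = 8, q_0 = 8*0 + 1 = 1.
  i=1: a_1=6, p_1 = 6*8 + 1 = 49, q_1 = 6*1 + 0 = 6.
  i=2: a_2=6, p_2 = 6*49 + 8 = 302, q_2 = 6*6 + 1 = 37.
  i=3: a_3=5, p_3 = 5*302 + 49 = 1559, q_3 = 5*37 + 6 = 191.

8/1, 49/6, 302/37, 1559/191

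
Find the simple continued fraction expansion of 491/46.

[10; 1, 2, 15]

Run the Euclidean algorithm on 491 and 46; the successive quotients are the partial quotients a_0, a_1, ... (each step inverts the fractional part left over by the previous one):
  491 = 10*46 + 31, so a_0 = 10.
  46 = 1*31 + 15, so a_1 = 1.
  31 = 2*15 + 1, so a_2 = 2.
  15 = 15*1 + 0, so a_3 = 15.
The remainder reaches 0 after 4 divisions, so the expansion has 4 partial quotients, read off in order.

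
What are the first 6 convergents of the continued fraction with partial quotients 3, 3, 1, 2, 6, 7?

Using the convergent recurrence p_i = a_i*p_{i-1} + p_{i-2}, q_i = a_i*q_{i-1} + q_{i-2} with p_{-2}=0, p_{-1}=1, q_{-2}=1, q_{-1}=0:
  i=0: a_0=3, p_0 = 3*1 + 0 = 3, q_0 = 3*0 + 1 = 1.
  i=1: a_1=3, p_1 = 3*3 + 1 = 10, q_1 = 3*1 + 0 = 3.
  i=2: a_2=1, p_2 = 1*10 + 3 = 13, q_2 = 1*3 + 1 = 4.
  i=3: a_3=2, p_3 = 2*13 + 10 = 36, q_3 = 2*4 + 3 = 11.
  i=4: a_4=6, p_4 = 6*36 + 13 = 229, q_4 = 6*11 + 4 = 70.
  i=5: a_5=7, p_5 = 7*229 + 36 = 1639, q_5 = 7*70 + 11 = 501.

3/1, 10/3, 13/4, 36/11, 229/70, 1639/501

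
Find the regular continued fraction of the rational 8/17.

Run the Euclidean algorithm on 8 and 17; the successive quotients are the partial quotients a_0, a_1, ... (each step inverts the fractional part left over by the previous one):
  8 = 0*17 + 8, so a_0 = 0.
  17 = 2*8 + 1, so a_1 = 2.
  8 = 8*1 + 0, so a_2 = 8.
The remainder reaches 0 after 3 divisions, so the expansion has 3 partial quotients, read off in order.

[0; 2, 8]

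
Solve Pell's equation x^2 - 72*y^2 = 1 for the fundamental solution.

(x, y) = (17, 2)

First expand sqrt(72) as a continued fraction. With x_i = (sqrt(72) + m_i)/d_i and (m_0, d_0) = (0, 1): a_0 = floor(sqrt(72)) = 8, since 8^2 = 64 <= 72 < 81 = 9^2.
Iterate m_{i+1} = d_i*a_i - m_i, d_{i+1} = (72 - m_{i+1}^2)/d_i, a_{i+1} = floor((a_0 + m_{i+1})/d_{i+1}):
  m_1 = 1*8 - 0 = 8, d_1 = (72 - 8^2)/1 = 8/1 = 8, a_1 = floor((8 + 8)/8) = 2.
  m_2 = 8*2 - 8 = 8, d_2 = (72 - 8^2)/8 = 8/8 = 1, a_2 = floor((8 + 8)/1) = 16.
  m_3 = 1*16 - 8 = 8, d_3 = (72 - 8^2)/1 = 8/1 = 8: (m_3, d_3) = (m_1, d_1) = (8, 8), so from here the quotients repeat a_1, a_2; the period length is 2.
So sqrt(72) = [8; (2, 16)] with period length k = 2.
k is even, so the fundamental solution of x^2 - 72y^2 = 1 is (p_{k-1}, q_{k-1}) = (p_1, q_1); compute convergents through index 1.
Convergents (p_i = a_i*p_{i-1} + p_{i-2}, q_i = a_i*q_{i-1} + q_{i-2} with p_{-2}=0, p_{-1}=1, q_{-2}=1, q_{-1}=0):
  i=0: a_0=8, p_0 = 8*1 + 0 = 8, q_0 = 8*0 + 1 = 1.
  i=1: a_1=2, p_1 = 2*8 + 1 = 17, q_1 = 2*1 + 0 = 2.
Check: 17^2 - 72*2^2 = 289 - 288 = 1, so (x, y) = (17, 2) solves the equation, and by the theorem it is the least positive solution.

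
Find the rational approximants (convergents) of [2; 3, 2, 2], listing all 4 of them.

2/1, 7/3, 16/7, 39/17

Using the convergent recurrence p_i = a_i*p_{i-1} + p_{i-2}, q_i = a_i*q_{i-1} + q_{i-2} with p_{-2}=0, p_{-1}=1, q_{-2}=1, q_{-1}=0:
  i=0: a_0=2, p_0 = 2*1 + 0 = 2, q_0 = 2*0 + 1 = 1.
  i=1: a_1=3, p_1 = 3*2 + 1 = 7, q_1 = 3*1 + 0 = 3.
  i=2: a_2=2, p_2 = 2*7 + 2 = 16, q_2 = 2*3 + 1 = 7.
  i=3: a_3=2, p_3 = 2*16 + 7 = 39, q_3 = 2*7 + 3 = 17.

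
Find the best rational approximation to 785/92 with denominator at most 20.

128/15

Expand x = 785/92 as a continued fraction with the Euclidean algorithm:
  785 = 8*92 + 49, so a_0 = 8.
  92 = 1*49 + 43, so a_1 = 1.
  49 = 1*43 + 6, so a_2 = 1.
  43 = 7*6 + 1, so a_3 = 7.
  6 = 6*1 + 0, so a_4 = 6.
so x = [8; 1, 1, 7, 6].
Convergents (p_i = a_i*p_{i-1} + p_{i-2}, q_i = a_i*q_{i-1} + q_{i-2} with p_{-2}=0, p_{-1}=1, q_{-2}=1, q_{-1}=0), until the denominator exceeds 20:
  i=0: a_0=8, p_0 = 8*1 + 0 = 8, q_0 = 8*0 + 1 = 1.
  i=1: a_1=1, p_1 = 1*8 + 1 = 9, q_1 = 1*1 + 0 = 1.
  i=2: a_2=1, p_2 = 1*9 + 8 = 17, q_2 = 1*1 + 1 = 2.
  i=3: a_3=7, p_3 = 7*17 + 9 = 128, q_3 = 7*2 + 1 = 15.
  i=4: a_4=6, p_4 = 6*128 + 17 = 785, q_4 = 6*15 + 2 = 92.
q_4 = 92 > 20, so the last convergent with denominator <= 20 is p_3/q_3 = 128/15.
The closest fraction with denominator <= 20 is either p_3/q_3 or the intermediate fraction (k*p_3 + p_2)/(k*q_3 + q_2) with the largest k >= 1 whose denominator stays <= 20; these approach x as k grows, and every other convergent or intermediate fraction in range is farther away.
Largest k: floor((20 - q_2)/q_3) = floor((20 - 2)/15) = 1.
That gives (1*128 + 17)/(1*15 + 2) = 145/17.
Compare the errors: |x - 128/15| = |785*15 - 128*92|/(92*15) = 1/1380, and |x - 145/17| = |785*17 - 145*92|/(92*17) = 5/1564.
Cross-multiplying, 1*1564 = 1564 < 6900 = 5*1380, so 1/1380 is smaller: the convergent 128/15 is closer to x than 145/17.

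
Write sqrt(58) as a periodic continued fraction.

Write x_i = (sqrt(58) + m_i)/d_i with (m_0, d_0) = (0, 1). a_0 = floor(sqrt(58)) = 7, since 7^2 = 49 <= 58 < 64 = 8^2.
Iterate m_{i+1} = d_i*a_i - m_i, d_{i+1} = (58 - m_{i+1}^2)/d_i, a_{i+1} = floor((a_0 + m_{i+1})/d_{i+1}):
  m_1 = 1*7 - 0 = 7, d_1 = (58 - 7^2)/1 = 9/1 = 9, a_1 = floor((7 + 7)/9) = 1.
  m_2 = 9*1 - 7 = 2, d_2 = (58 - 2^2)/9 = 54/9 = 6, a_2 = floor((7 + 2)/6) = 1.
  m_3 = 6*1 - 2 = 4, d_3 = (58 - 4^2)/6 = 42/6 = 7, a_3 = floor((7 + 4)/7) = 1.
  m_4 = 7*1 - 4 = 3, d_4 = (58 - 3^2)/7 = 49/7 = 7, a_4 = floor((7 + 3)/7) = 1.
  m_5 = 7*1 - 3 = 4, d_5 = (58 - 4^2)/7 = 42/7 = 6, a_5 = floor((7 + 4)/6) = 1.
  m_6 = 6*1 - 4 = 2, d_6 = (58 - 2^2)/6 = 54/6 = 9, a_6 = floor((7 + 2)/9) = 1.
  m_7 = 9*1 - 2 = 7, d_7 = (58 - 7^2)/9 = 9/9 = 1, a_7 = floor((7 + 7)/1) = 14.
  m_8 = 1*14 - 7 = 7, d_8 = (58 - 7^2)/1 = 9/1 = 9: (m_8, d_8) = (m_1, d_1) = (7, 9), so from here the quotients repeat a_1, ..., a_7; the period length is 7.
Hence the expansion of sqrt(58) is a_0 = 7 followed by the repeating block 1, 1, 1, 1, 1, 1, 14 (period 7).

[7; (1, 1, 1, 1, 1, 1, 14)]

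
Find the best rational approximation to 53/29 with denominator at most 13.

Expand x = 53/29 as a continued fraction with the Euclidean algorithm:
  53 = 1*29 + 24, so a_0 = 1.
  29 = 1*24 + 5, so a_1 = 1.
  24 = 4*5 + 4, so a_2 = 4.
  5 = 1*4 + 1, so a_3 = 1.
  4 = 4*1 + 0, so a_4 = 4.
so x = [1; 1, 4, 1, 4].
Convergents (p_i = a_i*p_{i-1} + p_{i-2}, q_i = a_i*q_{i-1} + q_{i-2} with p_{-2}=0, p_{-1}=1, q_{-2}=1, q_{-1}=0), until the denominator exceeds 13:
  i=0: a_0=1, p_0 = 1*1 + 0 = 1, q_0 = 1*0 + 1 = 1.
  i=1: a_1=1, p_1 = 1*1 + 1 = 2, q_1 = 1*1 + 0 = 1.
  i=2: a_2=4, p_2 = 4*2 + 1 = 9, q_2 = 4*1 + 1 = 5.
  i=3: a_3=1, p_3 = 1*9 + 2 = 11, q_3 = 1*5 + 1 = 6.
  i=4: a_4=4, p_4 = 4*11 + 9 = 53, q_4 = 4*6 + 5 = 29.
q_4 = 29 > 13, so the last convergent with denominator <= 13 is p_3/q_3 = 11/6.
The closest fraction with denominator <= 13 is either p_3/q_3 or the intermediate fraction (k*p_3 + p_2)/(k*q_3 + q_2) with the largest k >= 1 whose denominator stays <= 13; these approach x as k grows, and every other convergent or intermediate fraction in range is farther away.
Largest k: floor((13 - q_2)/q_3) = floor((13 - 5)/6) = 1.
That gives (1*11 + 9)/(1*6 + 5) = 20/11.
Compare the errors: |x - 11/6| = |53*6 - 11*29|/(29*6) = 1/174, and |x - 20/11| = |53*11 - 20*29|/(29*11) = 3/319.
Cross-multiplying, 1*319 = 319 < 522 = 3*174, so 1/174 is smaller: the convergent 11/6 is closer to x than 20/11.

11/6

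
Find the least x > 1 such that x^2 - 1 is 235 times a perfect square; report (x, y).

First expand sqrt(235) as a continued fraction. With x_i = (sqrt(235) + m_i)/d_i and (m_0, d_0) = (0, 1): a_0 = floor(sqrt(235)) = 15, since 15^2 = 225 <= 235 < 256 = 16^2.
Iterate m_{i+1} = d_i*a_i - m_i, d_{i+1} = (235 - m_{i+1}^2)/d_i, a_{i+1} = floor((a_0 + m_{i+1})/d_{i+1}):
  m_1 = 1*15 - 0 = 15, d_1 = (235 - 15^2)/1 = 10/1 = 10, a_1 = floor((15 + 15)/10) = 3.
  m_2 = 10*3 - 15 = 15, d_2 = (235 - 15^2)/10 = 10/10 = 1, a_2 = floor((15 + 15)/1) = 30.
  m_3 = 1*30 - 15 = 15, d_3 = (235 - 15^2)/1 = 10/1 = 10: (m_3, d_3) = (m_1, d_1) = (15, 10), so from here the quotients repeat a_1, a_2; the period length is 2.
So sqrt(235) = [15; (3, 30)] with period length k = 2.
k is even, so the fundamental solution of x^2 - 235y^2 = 1 is (p_{k-1}, q_{k-1}) = (p_1, q_1); compute convergents through index 1.
Convergents (p_i = a_i*p_{i-1} + p_{i-2}, q_i = a_i*q_{i-1} + q_{i-2} with p_{-2}=0, p_{-1}=1, q_{-2}=1, q_{-1}=0):
  i=0: a_0=15, p_0 = 15*1 + 0 = 15, q_0 = 15*0 + 1 = 1.
  i=1: a_1=3, p_1 = 3*15 + 1 = 46, q_1 = 3*1 + 0 = 3.
Check: 46^2 - 235*3^2 = 2116 - 2115 = 1, so (x, y) = (46, 3) solves the equation, and by the theorem it is the least positive solution.

(x, y) = (46, 3)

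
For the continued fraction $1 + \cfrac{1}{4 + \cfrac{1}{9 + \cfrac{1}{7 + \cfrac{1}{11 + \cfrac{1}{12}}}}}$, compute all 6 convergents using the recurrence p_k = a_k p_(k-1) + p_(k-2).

Using the convergent recurrence p_i = a_i*p_{i-1} + p_{i-2}, q_i = a_i*q_{i-1} + q_{i-2} with p_{-2}=0, p_{-1}=1, q_{-2}=1, q_{-1}=0:
  i=0: a_0=1, p_0 = 1*1 + 0 = 1, q_0 = 1*0 + 1 = 1.
  i=1: a_1=4, p_1 = 4*1 + 1 = 5, q_1 = 4*1 + 0 = 4.
  i=2: a_2=9, p_2 = 9*5 + 1 = 46, q_2 = 9*4 + 1 = 37.
  i=3: a_3=7, p_3 = 7*46 + 5 = 327, q_3 = 7*37 + 4 = 263.
  i=4: a_4=11, p_4 = 11*327 + 46 = 3643, q_4 = 11*263 + 37 = 2930.
  i=5: a_5=12, p_5 = 12*3643 + 327 = 44043, q_5 = 12*2930 + 263 = 35423.

1/1, 5/4, 46/37, 327/263, 3643/2930, 44043/35423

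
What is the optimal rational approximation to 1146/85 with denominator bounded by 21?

Expand x = 1146/85 as a continued fraction with the Euclidean algorithm:
  1146 = 13*85 + 41, so a_0 = 13.
  85 = 2*41 + 3, so a_1 = 2.
  41 = 13*3 + 2, so a_2 = 13.
  3 = 1*2 + 1, so a_3 = 1.
  2 = 2*1 + 0, so a_4 = 2.
so x = [13; 2, 13, 1, 2].
Convergents (p_i = a_i*p_{i-1} + p_{i-2}, q_i = a_i*q_{i-1} + q_{i-2} with p_{-2}=0, p_{-1}=1, q_{-2}=1, q_{-1}=0), until the denominator exceeds 21:
  i=0: a_0=13, p_0 = 13*1 + 0 = 13, q_0 = 13*0 + 1 = 1.
  i=1: a_1=2, p_1 = 2*13 + 1 = 27, q_1 = 2*1 + 0 = 2.
  i=2: a_2=13, p_2 = 13*27 + 13 = 364, q_2 = 13*2 + 1 = 27.
q_2 = 27 > 21, so the last convergent with denominator <= 21 is p_1/q_1 = 27/2.
The closest fraction with denominator <= 21 is either p_1/q_1 or the intermediate fraction (k*p_1 + p_0)/(k*q_1 + q_0) with the largest k >= 1 whose denominator stays <= 21; these approach x as k grows, and every other convergent or intermediate fraction in range is farther away.
Largest k: floor((21 - q_0)/q_1) = floor((21 - 1)/2) = 10.
That gives (10*27 + 13)/(10*2 + 1) = 283/21.
Compare the errors: |x - 27/2| = |1146*2 - 27*85|/(85*2) = 3/170, and |x - 283/21| = |1146*21 - 283*85|/(85*21) = 11/1785.
Cross-multiplying, 11*170 = 1870 < 5355 = 3*1785, so 11/1785 is smaller: the intermediate fraction 283/21 is closer to x than 27/2.

283/21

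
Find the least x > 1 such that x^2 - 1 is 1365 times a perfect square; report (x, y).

(x, y) = (25271, 684)

First expand sqrt(1365) as a continued fraction. With x_i = (sqrt(1365) + m_i)/d_i and (m_0, d_0) = (0, 1): a_0 = floor(sqrt(1365)) = 36, since 36^2 = 1296 <= 1365 < 1369 = 37^2.
Iterate m_{i+1} = d_i*a_i - m_i, d_{i+1} = (1365 - m_{i+1}^2)/d_i, a_{i+1} = floor((a_0 + m_{i+1})/d_{i+1}):
  m_1 = 1*36 - 0 = 36, d_1 = (1365 - 36^2)/1 = 69/1 = 69, a_1 = floor((36 + 36)/69) = 1.
  m_2 = 69*1 - 36 = 33, d_2 = (1365 - 33^2)/69 = 276/69 = 4, a_2 = floor((36 + 33)/4) = 17.
  m_3 = 4*17 - 33 = 35, d_3 = (1365 - 35^2)/4 = 140/4 = 35, a_3 = floor((36 + 35)/35) = 2.
  m_4 = 35*2 - 35 = 35, d_4 = (1365 - 35^2)/35 = 140/35 = 4, a_4 = floor((36 + 35)/4) = 17.
  m_5 = 4*17 - 35 = 33, d_5 = (1365 - 33^2)/4 = 276/4 = 69, a_5 = floor((36 + 33)/69) = 1.
  m_6 = 69*1 - 33 = 36, d_6 = (1365 - 36^2)/69 = 69/69 = 1, a_6 = floor((36 + 36)/1) = 72.
  m_7 = 1*72 - 36 = 36, d_7 = (1365 - 36^2)/1 = 69/1 = 69: (m_7, d_7) = (m_1, d_1) = (36, 69), so from here the quotients repeat a_1, ..., a_6; the period length is 6.
So sqrt(1365) = [36; (1, 17, 2, 17, 1, 72)] with period length k = 6.
k is even, so the fundamental solution of x^2 - 1365y^2 = 1 is (p_{k-1}, q_{k-1}) = (p_5, q_5); compute convergents through index 5.
Convergents (p_i = a_i*p_{i-1} + p_{i-2}, q_i = a_i*q_{i-1} + q_{i-2} with p_{-2}=0, p_{-1}=1, q_{-2}=1, q_{-1}=0):
  i=0: a_0=36, p_0 = 36*1 + 0 = 36, q_0 = 36*0 + 1 = 1.
  i=1: a_1=1, p_1 = 1*36 + 1 = 37, q_1 = 1*1 + 0 = 1.
  i=2: a_2=17, p_2 = 17*37 + 36 = 665, q_2 = 17*1 + 1 = 18.
  i=3: a_3=2, p_3 = 2*665 + 37 = 1367, q_3 = 2*18 + 1 = 37.
  i=4: a_4=17, p_4 = 17*1367 + 665 = 23904, q_4 = 17*37 + 18 = 647.
  i=5: a_5=1, p_5 = 1*23904 + 1367 = 25271, q_5 = 1*647 + 37 = 684.
Check: 25271^2 - 1365*684^2 = 638623441 - 638623440 = 1, so (x, y) = (25271, 684) solves the equation, and by the theorem it is the least positive solution.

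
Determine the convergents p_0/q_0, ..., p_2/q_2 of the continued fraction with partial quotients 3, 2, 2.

Using the convergent recurrence p_i = a_i*p_{i-1} + p_{i-2}, q_i = a_i*q_{i-1} + q_{i-2} with p_{-2}=0, p_{-1}=1, q_{-2}=1, q_{-1}=0:
  i=0: a_0=3, p_0 = 3*1 + 0 = 3, q_0 = 3*0 + 1 = 1.
  i=1: a_1=2, p_1 = 2*3 + 1 = 7, q_1 = 2*1 + 0 = 2.
  i=2: a_2=2, p_2 = 2*7 + 3 = 17, q_2 = 2*2 + 1 = 5.

3/1, 7/2, 17/5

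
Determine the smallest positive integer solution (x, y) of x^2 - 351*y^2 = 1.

First expand sqrt(351) as a continued fraction. With x_i = (sqrt(351) + m_i)/d_i and (m_0, d_0) = (0, 1): a_0 = floor(sqrt(351)) = 18, since 18^2 = 324 <= 351 < 361 = 19^2.
Iterate m_{i+1} = d_i*a_i - m_i, d_{i+1} = (351 - m_{i+1}^2)/d_i, a_{i+1} = floor((a_0 + m_{i+1})/d_{i+1}):
  m_1 = 1*18 - 0 = 18, d_1 = (351 - 18^2)/1 = 27/1 = 27, a_1 = floor((18 + 18)/27) = 1.
  m_2 = 27*1 - 18 = 9, d_2 = (351 - 9^2)/27 = 270/27 = 10, a_2 = floor((18 + 9)/10) = 2.
  m_3 = 10*2 - 9 = 11, d_3 = (351 - 11^2)/10 = 230/10 = 23, a_3 = floor((18 + 11)/23) = 1.
  m_4 = 23*1 - 11 = 12, d_4 = (351 - 12^2)/23 = 207/23 = 9, a_4 = floor((18 + 12)/9) = 3.
  m_5 = 9*3 - 12 = 15, d_5 = (351 - 15^2)/9 = 126/9 = 14, a_5 = floor((18 + 15)/14) = 2.
  m_6 = 14*2 - 15 = 13, d_6 = (351 - 13^2)/14 = 182/14 = 13, a_6 = floor((18 + 13)/13) = 2.
  m_7 = 13*2 - 13 = 13, d_7 = (351 - 13^2)/13 = 182/13 = 14, a_7 = floor((18 + 13)/14) = 2.
  m_8 = 14*2 - 13 = 15, d_8 = (351 - 15^2)/14 = 126/14 = 9, a_8 = floor((18 + 15)/9) = 3.
  m_9 = 9*3 - 15 = 12, d_9 = (351 - 12^2)/9 = 207/9 = 23, a_9 = floor((18 + 12)/23) = 1.
  m_10 = 23*1 - 12 = 11, d_10 = (351 - 11^2)/23 = 230/23 = 10, a_10 = floor((18 + 11)/10) = 2.
  m_11 = 10*2 - 11 = 9, d_11 = (351 - 9^2)/10 = 270/10 = 27, a_11 = floor((18 + 9)/27) = 1.
  m_12 = 27*1 - 9 = 18, d_12 = (351 - 18^2)/27 = 27/27 = 1, a_12 = floor((18 + 18)/1) = 36.
  m_13 = 1*36 - 18 = 18, d_13 = (351 - 18^2)/1 = 27/1 = 27: (m_13, d_13) = (m_1, d_1) = (18, 27), so from here the quotients repeat a_1, ..., a_12; the period length is 12.
So sqrt(351) = [18; (1, 2, 1, 3, 2, 2, 2, 3, 1, 2, 1, 36)] with period length k = 12.
k is even, so the fundamental solution of x^2 - 351y^2 = 1 is (p_{k-1}, q_{k-1}) = (p_11, q_11); compute convergents through index 11.
Convergents (p_i = a_i*p_{i-1} + p_{i-2}, q_i = a_i*q_{i-1} + q_{i-2} with p_{-2}=0, p_{-1}=1, q_{-2}=1, q_{-1}=0):
  i=0: a_0=18, p_0 = 18*1 + 0 = 18, q_0 = 18*0 + 1 = 1.
  i=1: a_1=1, p_1 = 1*18 + 1 = 19, q_1 = 1*1 + 0 = 1.
  i=2: a_2=2, p_2 = 2*19 + 18 = 56, q_2 = 2*1 + 1 = 3.
  i=3: a_3=1, p_3 = 1*56 + 19 = 75, q_3 = 1*3 + 1 = 4.
  i=4: a_4=3, p_4 = 3*75 + 56 = 281, q_4 = 3*4 + 3 = 15.
  i=5: a_5=2, p_5 = 2*281 + 75 = 637, q_5 = 2*15 + 4 = 34.
  i=6: a_6=2, p_6 = 2*637 + 281 = 1555, q_6 = 2*34 + 15 = 83.
  i=7: a_7=2, p_7 = 2*1555 + 637 = 3747, q_7 = 2*83 + 34 = 200.
  i=8: a_8=3, p_8 = 3*3747 + 1555 = 12796, q_8 = 3*200 + 83 = 683.
  i=9: a_9=1, p_9 = 1*12796 + 3747 = 16543, q_9 = 1*683 + 200 = 883.
  i=10: a_10=2, p_10 = 2*16543 + 12796 = 45882, q_10 = 2*883 + 683 = 2449.
  i=11: a_11=1, p_11 = 1*45882 + 16543 = 62425, q_11 = 1*2449 + 883 = 3332.
Check: 62425^2 - 351*3332^2 = 3896880625 - 3896880624 = 1, so (x, y) = (62425, 3332) solves the equation, and by the theorem it is the least positive solution.

(x, y) = (62425, 3332)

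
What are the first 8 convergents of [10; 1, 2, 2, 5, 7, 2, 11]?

Using the convergent recurrence p_i = a_i*p_{i-1} + p_{i-2}, q_i = a_i*q_{i-1} + q_{i-2} with p_{-2}=0, p_{-1}=1, q_{-2}=1, q_{-1}=0:
  i=0: a_0=10, p_0 = 10*1 + 0 = 10, q_0 = 10*0 + 1 = 1.
  i=1: a_1=1, p_1 = 1*10 + 1 = 11, q_1 = 1*1 + 0 = 1.
  i=2: a_2=2, p_2 = 2*11 + 10 = 32, q_2 = 2*1 + 1 = 3.
  i=3: a_3=2, p_3 = 2*32 + 11 = 75, q_3 = 2*3 + 1 = 7.
  i=4: a_4=5, p_4 = 5*75 + 32 = 407, q_4 = 5*7 + 3 = 38.
  i=5: a_5=7, p_5 = 7*407 + 75 = 2924, q_5 = 7*38 + 7 = 273.
  i=6: a_6=2, p_6 = 2*2924 + 407 = 6255, q_6 = 2*273 + 38 = 584.
  i=7: a_7=11, p_7 = 11*6255 + 2924 = 71729, q_7 = 11*584 + 273 = 6697.

10/1, 11/1, 32/3, 75/7, 407/38, 2924/273, 6255/584, 71729/6697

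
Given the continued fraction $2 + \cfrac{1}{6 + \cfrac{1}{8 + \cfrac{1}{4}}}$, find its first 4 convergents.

Using the convergent recurrence p_i = a_i*p_{i-1} + p_{i-2}, q_i = a_i*q_{i-1} + q_{i-2} with p_{-2}=0, p_{-1}=1, q_{-2}=1, q_{-1}=0:
  i=0: a_0=2, p_0 = 2*1 + 0 = 2, q_0 = 2*0 + 1 = 1.
  i=1: a_1=6, p_1 = 6*2 + 1 = 13, q_1 = 6*1 + 0 = 6.
  i=2: a_2=8, p_2 = 8*13 + 2 = 106, q_2 = 8*6 + 1 = 49.
  i=3: a_3=4, p_3 = 4*106 + 13 = 437, q_3 = 4*49 + 6 = 202.

2/1, 13/6, 106/49, 437/202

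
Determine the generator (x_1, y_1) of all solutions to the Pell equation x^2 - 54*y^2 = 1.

(x, y) = (485, 66)

First expand sqrt(54) as a continued fraction. With x_i = (sqrt(54) + m_i)/d_i and (m_0, d_0) = (0, 1): a_0 = floor(sqrt(54)) = 7, since 7^2 = 49 <= 54 < 64 = 8^2.
Iterate m_{i+1} = d_i*a_i - m_i, d_{i+1} = (54 - m_{i+1}^2)/d_i, a_{i+1} = floor((a_0 + m_{i+1})/d_{i+1}):
  m_1 = 1*7 - 0 = 7, d_1 = (54 - 7^2)/1 = 5/1 = 5, a_1 = floor((7 + 7)/5) = 2.
  m_2 = 5*2 - 7 = 3, d_2 = (54 - 3^2)/5 = 45/5 = 9, a_2 = floor((7 + 3)/9) = 1.
  m_3 = 9*1 - 3 = 6, d_3 = (54 - 6^2)/9 = 18/9 = 2, a_3 = floor((7 + 6)/2) = 6.
  m_4 = 2*6 - 6 = 6, d_4 = (54 - 6^2)/2 = 18/2 = 9, a_4 = floor((7 + 6)/9) = 1.
  m_5 = 9*1 - 6 = 3, d_5 = (54 - 3^2)/9 = 45/9 = 5, a_5 = floor((7 + 3)/5) = 2.
  m_6 = 5*2 - 3 = 7, d_6 = (54 - 7^2)/5 = 5/5 = 1, a_6 = floor((7 + 7)/1) = 14.
  m_7 = 1*14 - 7 = 7, d_7 = (54 - 7^2)/1 = 5/1 = 5: (m_7, d_7) = (m_1, d_1) = (7, 5), so from here the quotients repeat a_1, ..., a_6; the period length is 6.
So sqrt(54) = [7; (2, 1, 6, 1, 2, 14)] with period length k = 6.
k is even, so the fundamental solution of x^2 - 54y^2 = 1 is (p_{k-1}, q_{k-1}) = (p_5, q_5); compute convergents through index 5.
Convergents (p_i = a_i*p_{i-1} + p_{i-2}, q_i = a_i*q_{i-1} + q_{i-2} with p_{-2}=0, p_{-1}=1, q_{-2}=1, q_{-1}=0):
  i=0: a_0=7, p_0 = 7*1 + 0 = 7, q_0 = 7*0 + 1 = 1.
  i=1: a_1=2, p_1 = 2*7 + 1 = 15, q_1 = 2*1 + 0 = 2.
  i=2: a_2=1, p_2 = 1*15 + 7 = 22, q_2 = 1*2 + 1 = 3.
  i=3: a_3=6, p_3 = 6*22 + 15 = 147, q_3 = 6*3 + 2 = 20.
  i=4: a_4=1, p_4 = 1*147 + 22 = 169, q_4 = 1*20 + 3 = 23.
  i=5: a_5=2, p_5 = 2*169 + 147 = 485, q_5 = 2*23 + 20 = 66.
Check: 485^2 - 54*66^2 = 235225 - 235224 = 1, so (x, y) = (485, 66) solves the equation, and by the theorem it is the least positive solution.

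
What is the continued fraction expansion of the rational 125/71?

[1; 1, 3, 5, 1, 2]

Run the Euclidean algorithm on 125 and 71; the successive quotients are the partial quotients a_0, a_1, ... (each step inverts the fractional part left over by the previous one):
  125 = 1*71 + 54, so a_0 = 1.
  71 = 1*54 + 17, so a_1 = 1.
  54 = 3*17 + 3, so a_2 = 3.
  17 = 5*3 + 2, so a_3 = 5.
  3 = 1*2 + 1, so a_4 = 1.
  2 = 2*1 + 0, so a_5 = 2.
The remainder reaches 0 after 6 divisions, so the expansion has 6 partial quotients, read off in order.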